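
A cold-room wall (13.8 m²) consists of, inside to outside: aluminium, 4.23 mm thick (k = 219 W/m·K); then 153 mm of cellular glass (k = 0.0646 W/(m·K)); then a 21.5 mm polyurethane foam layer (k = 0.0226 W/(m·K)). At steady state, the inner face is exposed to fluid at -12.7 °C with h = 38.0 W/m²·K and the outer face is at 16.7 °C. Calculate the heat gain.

Resistance network (inner→outer):
  R_conv,in = 1/(hA) = 1/(38.0·13.8) = 0.001907 K/W
  R_aluminium = L/(kA) = 0.00423/(219·13.8) = 1.400×10^-6 K/W
  R_cellular glass = L/(kA) = 0.153/(0.0646·13.8) = 0.1716 K/W
  R_polyurethane foam = L/(kA) = 0.0215/(0.0226·13.8) = 0.06894 K/W
ΣR = 0.001907 + 1.400×10^-6 + 0.1716 + 0.06894 = 0.2424 K/W
Q = ΔT/ΣR = (-12.7 °C − 16.7 °C)/0.2424 = -121 W
(Negative Q ⇒ heat flows inward; heat gain = 121 W.)

Q = 121 W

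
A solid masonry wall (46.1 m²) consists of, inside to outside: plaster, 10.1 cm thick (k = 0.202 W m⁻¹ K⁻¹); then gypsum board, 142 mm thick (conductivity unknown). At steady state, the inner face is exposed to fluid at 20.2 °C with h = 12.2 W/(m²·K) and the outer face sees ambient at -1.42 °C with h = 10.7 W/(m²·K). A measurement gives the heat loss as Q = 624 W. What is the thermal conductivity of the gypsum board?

k = 0.154 W/m·K

ΣR = ΔT/Q = |20.2 − -1.42|/624 = 0.03465 K/W
Known resistances:
  R_conv,in = 1/(hA) = 1/(12.2·46.1) = 0.001778 K/W
  R_plaster = L/(kA) = 0.101/(0.202·46.1) = 0.01085 K/W
  R_conv,out = 1/(hA) = 1/(10.7·46.1) = 0.002027 K/W
R_gypsum board = ΣR − ΣR_known = 0.03465 − 0.01466 = 0.01999 K/W
L/(kA) = 0.01999 ⇒ k = 0.142/(0.01999·46.1) = 0.154 W/m·K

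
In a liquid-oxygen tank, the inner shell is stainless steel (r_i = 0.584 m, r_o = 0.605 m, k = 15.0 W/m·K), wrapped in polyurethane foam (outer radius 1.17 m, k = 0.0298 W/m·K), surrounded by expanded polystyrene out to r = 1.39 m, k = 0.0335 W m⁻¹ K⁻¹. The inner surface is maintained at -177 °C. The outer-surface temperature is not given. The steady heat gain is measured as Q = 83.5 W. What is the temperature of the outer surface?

T_out = 27.8 °C

Series resistances:
  R_stainless steel = (1/0.584 − 1/0.605)/(4πk) = 0.05944/(4π·15.0) = 3.153×10^-4 K/W
  R_polyurethane foam = (1/0.605 − 1/1.17)/(4πk) = 0.7982/(4π·0.0298) = 2.131 K/W
  R_expanded polystyrene = (1/1.17 − 1/1.39)/(4πk) = 0.1353/(4π·0.0335) = 0.3213 K/W
ΣR = 2.453 K/W
ΔT = Q·ΣR = 83.5 × 2.453 = 204.8 K
Heat flows inward, so T_out = T_in + ΔT = -177 + 204.8 = 27.8 °C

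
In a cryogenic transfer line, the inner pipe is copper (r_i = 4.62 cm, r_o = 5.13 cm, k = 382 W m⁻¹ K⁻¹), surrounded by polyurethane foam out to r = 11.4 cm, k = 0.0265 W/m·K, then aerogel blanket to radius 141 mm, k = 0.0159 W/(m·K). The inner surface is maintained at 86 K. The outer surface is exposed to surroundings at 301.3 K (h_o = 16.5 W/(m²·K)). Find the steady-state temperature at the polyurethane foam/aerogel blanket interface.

Series thermal resistances, inner to outer:
  R'_copper = ln(0.0513/0.0462)/(2πk) = 0.1047/(2π·382) = 4.363×10^-5 m·K/W
  R'_polyurethane foam = ln(0.114/0.0513)/(2πk) = 0.7985/(2π·0.0265) = 4.796 m·K/W
  R'_aerogel blanket = ln(0.141/0.114)/(2πk) = 0.2126/(2π·0.0159) = 2.128 m·K/W
  R'_conv,out = 1/(2πr h) = 1/(2π·0.141·16.5) = 0.06841 m·K/W
ΣR = 4.363×10^-5 + 4.796 + 2.128 + 0.06841 = 6.992 m·K/W
Q' = ΔT/ΣR = (86 K − 301.3 K)/6.992 = -30.79 W/m
From the inner boundary to the polyurethane foam/aerogel blanket interface, ΣR_partial = 4.796 m·K/W.
T_interface = T_in − Q'·ΣR_partial = 86 K − (-30.79)(4.796) = 233.7 K

T = 233.7 K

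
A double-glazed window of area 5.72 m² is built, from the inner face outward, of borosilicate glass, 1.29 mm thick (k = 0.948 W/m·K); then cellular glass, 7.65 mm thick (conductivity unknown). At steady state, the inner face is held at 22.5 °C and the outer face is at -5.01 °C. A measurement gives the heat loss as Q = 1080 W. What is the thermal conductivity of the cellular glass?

k = 0.0530 W/m·K

ΣR = ΔT/Q = |22.5 − -5.01|/1080 = 0.02547 K/W
Known resistances:
  R_borosilicate glass = L/(kA) = 0.00129/(0.948·5.72) = 2.379×10^-4 K/W
R_cellular glass = ΣR − ΣR_known = 0.02547 − 2.379×10^-4 = 0.02523 K/W
L/(kA) = 0.02523 ⇒ k = 0.00765/(0.02523·5.72) = 0.0530 W/m·K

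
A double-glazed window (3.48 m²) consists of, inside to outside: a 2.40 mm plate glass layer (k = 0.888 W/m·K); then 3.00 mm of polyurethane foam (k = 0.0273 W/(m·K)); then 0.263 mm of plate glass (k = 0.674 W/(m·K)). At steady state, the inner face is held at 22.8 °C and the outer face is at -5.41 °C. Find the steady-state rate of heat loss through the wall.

Resistance network (inner→outer):
  R_plate glass = L/(kA) = 0.00240/(0.888·3.48) = 7.766×10^-4 K/W
  R_polyurethane foam = L/(kA) = 0.00300/(0.0273·3.48) = 0.03158 K/W
  R_plate glass = L/(kA) = 2.63×10^-4/(0.674·3.48) = 1.121×10^-4 K/W
ΣR = 7.766×10^-4 + 0.03158 + 1.121×10^-4 = 0.03247 K/W
Q = ΔT/ΣR = (22.8 °C − -5.41 °C)/0.03247 = 869 W

Q = 869 W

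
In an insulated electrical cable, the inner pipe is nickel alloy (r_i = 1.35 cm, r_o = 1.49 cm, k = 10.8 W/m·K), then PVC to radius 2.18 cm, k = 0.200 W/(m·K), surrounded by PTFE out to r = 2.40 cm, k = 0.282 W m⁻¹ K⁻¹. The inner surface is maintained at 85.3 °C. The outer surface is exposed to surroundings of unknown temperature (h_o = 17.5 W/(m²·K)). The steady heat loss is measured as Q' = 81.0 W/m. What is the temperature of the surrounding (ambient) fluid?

Series resistances:
  R'_nickel alloy = ln(0.0149/0.0135)/(2πk) = 0.09867/(2π·10.8) = 0.001454 m·K/W
  R'_PVC = ln(0.0218/0.0149)/(2πk) = 0.3805/(2π·0.200) = 0.3028 m·K/W
  R'_PTFE = ln(0.0240/0.0218)/(2πk) = 0.09614/(2π·0.282) = 0.05426 m·K/W
  R'_conv,out = 1/(2πr h) = 1/(2π·0.0240·17.5) = 0.3789 m·K/W
ΣR = 0.7375 m·K/W
ΔT = Q'·ΣR = 81.0 × 0.7375 = 59.74 K
Heat flows outward, so T_out = T_in − ΔT = 85.3 − 59.74 = 25.6 °C

T_out = 25.6 °C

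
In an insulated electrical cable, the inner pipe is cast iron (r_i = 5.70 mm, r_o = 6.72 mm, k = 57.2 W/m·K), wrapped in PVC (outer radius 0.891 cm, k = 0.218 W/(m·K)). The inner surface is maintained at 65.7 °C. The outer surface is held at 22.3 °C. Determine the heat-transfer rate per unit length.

Q' = 210 W/m

Series thermal resistances, inner to outer:
  R'_cast iron = ln(0.00672/0.00570)/(2πk) = 0.1646/(2π·57.2) = 4.580×10^-4 m·K/W
  R'_PVC = ln(0.00891/0.00672)/(2πk) = 0.2821/(2π·0.218) = 0.2059 m·K/W
ΣR = 4.580×10^-4 + 0.2059 = 0.2064 m·K/W
Q' = ΔT/ΣR = (65.7 °C − 22.3 °C)/0.2064 = 210 W/m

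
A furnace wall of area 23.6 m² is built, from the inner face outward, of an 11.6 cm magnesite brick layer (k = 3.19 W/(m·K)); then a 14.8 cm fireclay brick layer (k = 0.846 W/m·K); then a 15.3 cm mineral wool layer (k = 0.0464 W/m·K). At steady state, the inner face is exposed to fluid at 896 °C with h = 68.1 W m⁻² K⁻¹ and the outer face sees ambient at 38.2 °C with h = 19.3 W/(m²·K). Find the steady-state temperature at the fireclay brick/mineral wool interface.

T = 842 °C

Treat each layer as a resistance in series:
  R_conv,in = 1/(hA) = 1/(68.1·23.6) = 6.222×10^-4 K/W
  R_magnesite brick = L/(kA) = 0.116/(3.19·23.6) = 0.001541 K/W
  R_fireclay brick = L/(kA) = 0.148/(0.846·23.6) = 0.007413 K/W
  R_mineral wool = L/(kA) = 0.153/(0.0464·23.6) = 0.1397 K/W
  R_conv,out = 1/(hA) = 1/(19.3·23.6) = 0.002195 K/W
ΣR = 6.222×10^-4 + 0.001541 + 0.007413 + 0.1397 + 0.002195 = 0.1515 K/W
Q = ΔT/ΣR = (896 °C − 38.2 °C)/0.1515 = 5662 W
From the inner boundary to the fireclay brick/mineral wool interface, ΣR_partial = 0.009576 K/W.
T_interface = T_in − Q·ΣR_partial = 896 °C − (5662)(0.009576) = 842 °C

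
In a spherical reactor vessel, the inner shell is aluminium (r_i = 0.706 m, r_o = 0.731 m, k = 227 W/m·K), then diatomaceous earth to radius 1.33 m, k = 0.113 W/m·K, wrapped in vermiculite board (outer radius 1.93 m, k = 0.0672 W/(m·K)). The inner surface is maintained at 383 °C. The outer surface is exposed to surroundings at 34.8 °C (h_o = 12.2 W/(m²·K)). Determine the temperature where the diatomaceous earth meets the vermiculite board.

T = 171 °C

Resistance network (inner→outer):
  R_aluminium = (1/0.706 − 1/0.731)/(4πk) = 0.04844/(4π·227) = 1.698×10^-5 K/W
  R_diatomaceous earth = (1/0.731 − 1/1.33)/(4πk) = 0.6161/(4π·0.113) = 0.4339 K/W
  R_vermiculite board = (1/1.33 − 1/1.93)/(4πk) = 0.2337/(4π·0.0672) = 0.2768 K/W
  R_conv,out = 1/(4πr²h) = 1/(4π·1.93²·12.2) = 0.001751 K/W
ΣR = 1.698×10^-5 + 0.4339 + 0.2768 + 0.001751 = 0.7125 K/W
Q = ΔT/ΣR = (383 °C − 34.8 °C)/0.7125 = 488.7 W
From the inner boundary to the diatomaceous earth/vermiculite board interface, ΣR_partial = 0.4339 K/W.
T_interface = T_in − Q·ΣR_partial = 383 °C − (488.7)(0.4339) = 171 °C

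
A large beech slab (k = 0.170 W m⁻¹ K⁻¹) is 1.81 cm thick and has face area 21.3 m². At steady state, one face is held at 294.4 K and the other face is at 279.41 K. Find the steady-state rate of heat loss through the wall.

Q = 3.00 kW

Q = kA·ΔT/L = 0.170 × 21.3 × |294.4 K − 279.41 K| / 0.0181 = 3000 W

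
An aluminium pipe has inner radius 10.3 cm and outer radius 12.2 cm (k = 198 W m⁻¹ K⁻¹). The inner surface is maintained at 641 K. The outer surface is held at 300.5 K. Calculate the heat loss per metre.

Q' = 2.50×10^6 W/m

Q' = 2πk·ΔT/ln(r₂/r₁) = 2π × 198 × 340.5 / ln(0.122/0.103) = 2.50×10^6 W/m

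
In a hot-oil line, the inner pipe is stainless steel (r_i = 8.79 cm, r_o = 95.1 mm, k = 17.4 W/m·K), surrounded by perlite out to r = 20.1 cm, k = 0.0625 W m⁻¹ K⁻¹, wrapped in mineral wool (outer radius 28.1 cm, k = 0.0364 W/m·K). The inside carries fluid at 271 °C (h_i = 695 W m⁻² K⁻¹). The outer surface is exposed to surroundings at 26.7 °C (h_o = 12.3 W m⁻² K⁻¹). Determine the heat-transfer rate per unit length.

Resistance network (inner→outer):
  R'_conv,in = 1/(2πr h) = 1/(2π·0.0879·695) = 0.002605 m·K/W
  R'_stainless steel = ln(0.0951/0.0879)/(2πk) = 0.07873/(2π·17.4) = 7.201×10^-4 m·K/W
  R'_perlite = ln(0.201/0.0951)/(2πk) = 0.7484/(2π·0.0625) = 1.906 m·K/W
  R'_mineral wool = ln(0.281/0.201)/(2πk) = 0.3350/(2π·0.0364) = 1.465 m·K/W
  R'_conv,out = 1/(2πr h) = 1/(2π·0.281·12.3) = 0.04605 m·K/W
ΣR = 0.002605 + 7.201×10^-4 + 1.906 + 1.465 + 0.04605 = 3.420 m·K/W
Q' = ΔT/ΣR = (271 °C − 26.7 °C)/3.420 = 71.4 W/m

Q' = 71.4 W/m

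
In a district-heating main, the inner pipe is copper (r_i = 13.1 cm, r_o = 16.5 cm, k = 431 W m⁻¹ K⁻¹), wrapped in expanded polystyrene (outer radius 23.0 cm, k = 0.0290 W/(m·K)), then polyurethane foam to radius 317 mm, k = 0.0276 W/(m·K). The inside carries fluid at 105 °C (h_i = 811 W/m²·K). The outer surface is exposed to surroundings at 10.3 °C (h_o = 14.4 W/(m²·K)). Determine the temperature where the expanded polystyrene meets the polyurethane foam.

Treat each layer as a resistance in series:
  R'_conv,in = 1/(2πr h) = 1/(2π·0.131·811) = 0.001498 m·K/W
  R'_copper = ln(0.165/0.131)/(2πk) = 0.2307/(2π·431) = 8.521×10^-5 m·K/W
  R'_expanded polystyrene = ln(0.230/0.165)/(2πk) = 0.3321/(2π·0.0290) = 1.823 m·K/W
  R'_polyurethane foam = ln(0.317/0.230)/(2πk) = 0.3208/(2π·0.0276) = 1.850 m·K/W
  R'_conv,out = 1/(2πr h) = 1/(2π·0.317·14.4) = 0.03487 m·K/W
ΣR = 0.001498 + 8.521×10^-5 + 1.823 + 1.850 + 0.03487 = 3.709 m·K/W
Q' = ΔT/ΣR = (105 °C − 10.3 °C)/3.709 = 25.53 W/m
From the inner boundary to the expanded polystyrene/polyurethane foam interface, ΣR_partial = 1.825 m·K/W.
T_interface = T_in − Q'·ΣR_partial = 105 °C − (25.53)(1.825) = 58.4 °C

T = 58.4 °C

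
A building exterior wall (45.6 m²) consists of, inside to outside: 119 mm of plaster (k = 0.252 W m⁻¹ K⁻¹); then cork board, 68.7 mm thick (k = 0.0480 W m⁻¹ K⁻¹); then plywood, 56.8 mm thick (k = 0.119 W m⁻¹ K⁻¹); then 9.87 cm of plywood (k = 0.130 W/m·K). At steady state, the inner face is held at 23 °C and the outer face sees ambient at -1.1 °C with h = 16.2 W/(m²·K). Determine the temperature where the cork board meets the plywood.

Series thermal resistances, inner to outer:
  R_plaster = L/(kA) = 0.119/(0.252·45.6) = 0.01036 K/W
  R_cork board = L/(kA) = 0.0687/(0.0480·45.6) = 0.03139 K/W
  R_plywood = L/(kA) = 0.0568/(0.119·45.6) = 0.01047 K/W
  R_plywood = L/(kA) = 0.0987/(0.130·45.6) = 0.01665 K/W
  R_conv,out = 1/(hA) = 1/(16.2·45.6) = 0.001354 K/W
ΣR = 0.01036 + 0.03139 + 0.01047 + 0.01665 + 0.001354 = 0.07022 K/W
Q = ΔT/ΣR = (23 °C − -1.1 °C)/0.07022 = 343.2 W
From the inner boundary to the cork board/plywood interface, ΣR_partial = 0.04175 K/W.
T_interface = T_in − Q·ΣR_partial = 23 °C − (343.2)(0.04175) = 8.67 °C

T = 8.67 °C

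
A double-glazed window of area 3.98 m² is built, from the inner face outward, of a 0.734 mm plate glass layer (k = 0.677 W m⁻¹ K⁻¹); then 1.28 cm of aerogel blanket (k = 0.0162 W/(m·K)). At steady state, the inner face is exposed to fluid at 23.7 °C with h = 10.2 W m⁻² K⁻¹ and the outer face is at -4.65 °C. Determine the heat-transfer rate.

Treat each layer as a resistance in series:
  R_conv,in = 1/(hA) = 1/(10.2·3.98) = 0.02463 K/W
  R_plate glass = L/(kA) = 7.34×10^-4/(0.677·3.98) = 2.724×10^-4 K/W
  R_aerogel blanket = L/(kA) = 0.0128/(0.0162·3.98) = 0.1985 K/W
ΣR = 0.02463 + 2.724×10^-4 + 0.1985 = 0.2234 K/W
Q = ΔT/ΣR = (23.7 °C − -4.65 °C)/0.2234 = 127 W

Q = 127 W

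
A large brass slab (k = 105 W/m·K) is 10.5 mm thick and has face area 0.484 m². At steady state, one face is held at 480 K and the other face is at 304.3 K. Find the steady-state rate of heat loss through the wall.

Q = kA·ΔT/L = 105 × 0.484 × |480 K − 304.3 K| / 0.0105 = 8.50×10^5 W

Q = 850 kW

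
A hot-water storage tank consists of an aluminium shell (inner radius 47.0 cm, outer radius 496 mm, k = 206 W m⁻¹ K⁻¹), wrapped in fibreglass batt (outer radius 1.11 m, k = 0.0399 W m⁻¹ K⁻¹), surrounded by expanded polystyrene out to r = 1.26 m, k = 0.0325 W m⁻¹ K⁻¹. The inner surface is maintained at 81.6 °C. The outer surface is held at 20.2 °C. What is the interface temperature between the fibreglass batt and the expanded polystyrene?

Resistance network (inner→outer):
  R_aluminium = (1/0.470 − 1/0.496)/(4πk) = 0.1115/(4π·206) = 4.308×10^-5 K/W
  R_fibreglass batt = (1/0.496 − 1/1.11)/(4πk) = 1.115/(4π·0.0399) = 2.224 K/W
  R_expanded polystyrene = (1/1.11 − 1/1.26)/(4πk) = 0.1073/(4π·0.0325) = 0.2626 K/W
ΣR = 4.308×10^-5 + 2.224 + 0.2626 = 2.487 K/W
Q = ΔT/ΣR = (81.6 °C − 20.2 °C)/2.487 = 24.69 W
From the inner boundary to the fibreglass batt/expanded polystyrene interface, ΣR_partial = 2.224 K/W.
T_interface = T_in − Q·ΣR_partial = 81.6 °C − (24.69)(2.224) = 26.7 °C

T = 26.7 °C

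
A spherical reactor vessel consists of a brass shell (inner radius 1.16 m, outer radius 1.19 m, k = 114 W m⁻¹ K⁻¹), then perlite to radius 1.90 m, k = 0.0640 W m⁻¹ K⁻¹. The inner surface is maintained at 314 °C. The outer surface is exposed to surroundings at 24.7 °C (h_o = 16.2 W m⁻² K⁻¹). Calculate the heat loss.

Series thermal resistances, inner to outer:
  R_brass = (1/1.16 − 1/1.19)/(4πk) = 0.02173/(4π·114) = 1.517×10^-5 K/W
  R_perlite = (1/1.19 − 1/1.90)/(4πk) = 0.3140/(4π·0.0640) = 0.3905 K/W
  R_conv,out = 1/(4πr²h) = 1/(4π·1.90²·16.2) = 0.001361 K/W
ΣR = 1.517×10^-5 + 0.3905 + 0.001361 = 0.3919 K/W
Q = ΔT/ΣR = (314 °C − 24.7 °C)/0.3919 = 738 W

Q = 738 W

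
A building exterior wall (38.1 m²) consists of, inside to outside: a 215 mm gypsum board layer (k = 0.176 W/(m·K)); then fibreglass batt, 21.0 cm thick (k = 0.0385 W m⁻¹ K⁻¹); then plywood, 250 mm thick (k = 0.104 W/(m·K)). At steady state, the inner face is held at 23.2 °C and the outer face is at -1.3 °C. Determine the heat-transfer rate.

Q = 103 W

Series thermal resistances, inner to outer:
  R_gypsum board = L/(kA) = 0.215/(0.176·38.1) = 0.03206 K/W
  R_fibreglass batt = L/(kA) = 0.210/(0.0385·38.1) = 0.1432 K/W
  R_plywood = L/(kA) = 0.250/(0.104·38.1) = 0.06309 K/W
ΣR = 0.03206 + 0.1432 + 0.06309 = 0.2383 K/W
Q = ΔT/ΣR = (23.2 °C − -1.3 °C)/0.2383 = 103 W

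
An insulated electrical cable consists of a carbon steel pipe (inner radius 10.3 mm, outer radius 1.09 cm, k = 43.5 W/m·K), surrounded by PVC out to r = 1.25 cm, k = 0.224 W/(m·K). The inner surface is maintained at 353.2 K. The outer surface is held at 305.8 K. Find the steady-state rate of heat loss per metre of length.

Series thermal resistances, inner to outer:
  R'_carbon steel = ln(0.0109/0.0103)/(2πk) = 0.05662/(2π·43.5) = 2.072×10^-4 m·K/W
  R'_PVC = ln(0.0125/0.0109)/(2πk) = 0.1370/(2π·0.224) = 0.09732 m·K/W
ΣR = 2.072×10^-4 + 0.09732 = 0.09753 m·K/W
Q' = ΔT/ΣR = (353.2 K − 305.8 K)/0.09753 = 486 W/m

Q' = 486 W/m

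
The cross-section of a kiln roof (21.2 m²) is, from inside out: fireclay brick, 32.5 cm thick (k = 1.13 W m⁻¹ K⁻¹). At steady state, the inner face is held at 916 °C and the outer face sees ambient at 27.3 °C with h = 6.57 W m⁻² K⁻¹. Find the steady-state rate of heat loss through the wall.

Treat each layer as a resistance in series:
  R_fireclay brick = L/(kA) = 0.325/(1.13·21.2) = 0.01357 K/W
  R_conv,out = 1/(hA) = 1/(6.57·21.2) = 0.007180 K/W
ΣR = 0.01357 + 0.007180 = 0.02075 K/W
Q = ΔT/ΣR = (916 °C − 27.3 °C)/0.02075 = 42800 W

Q = 42.8 kW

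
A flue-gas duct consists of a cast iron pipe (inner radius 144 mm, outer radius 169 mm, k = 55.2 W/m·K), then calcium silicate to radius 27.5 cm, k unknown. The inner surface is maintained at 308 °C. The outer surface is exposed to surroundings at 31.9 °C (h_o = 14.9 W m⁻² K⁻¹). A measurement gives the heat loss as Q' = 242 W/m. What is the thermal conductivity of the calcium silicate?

k = 0.0703 W/m·K

ΣR = ΔT/Q' = |308 − 31.9|/242 = 1.141 m·K/W
Known resistances:
  R'_cast iron = ln(0.169/0.144)/(2πk) = 0.1601/(2π·55.2) = 4.616×10^-4 m·K/W
  R'_conv,out = 1/(2πr h) = 1/(2π·0.275·14.9) = 0.03884 m·K/W
R_calcium silicate = ΣR − ΣR_known = 1.141 − 0.03930 = 1.102 m·K/W
ln(r₂/r₁)/(2πk) = 1.102 ⇒ k = 0.4869/(2π·1.102) = 0.0703 W/m·K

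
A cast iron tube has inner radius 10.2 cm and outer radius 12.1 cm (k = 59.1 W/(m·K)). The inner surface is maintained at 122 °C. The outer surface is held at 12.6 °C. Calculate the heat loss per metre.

Q' = 2πk·ΔT/ln(r₂/r₁) = 2π × 59.1 × 109.4 / ln(0.121/0.102) = 2.38×10^5 W/m

Q' = 238 kW/m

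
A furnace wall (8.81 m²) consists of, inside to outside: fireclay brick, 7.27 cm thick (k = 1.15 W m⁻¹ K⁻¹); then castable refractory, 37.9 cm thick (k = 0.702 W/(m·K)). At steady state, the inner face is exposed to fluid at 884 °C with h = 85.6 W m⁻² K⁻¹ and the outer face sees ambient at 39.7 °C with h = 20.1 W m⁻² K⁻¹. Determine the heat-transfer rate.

Q = 11.2 kW

Resistance network (inner→outer):
  R_conv,in = 1/(hA) = 1/(85.6·8.81) = 0.001326 K/W
  R_fireclay brick = L/(kA) = 0.0727/(1.15·8.81) = 0.007176 K/W
  R_castable refractory = L/(kA) = 0.379/(0.702·8.81) = 0.06128 K/W
  R_conv,out = 1/(hA) = 1/(20.1·8.81) = 0.005647 K/W
ΣR = 0.001326 + 0.007176 + 0.06128 + 0.005647 = 0.07543 K/W
Q = ΔT/ΣR = (884 °C − 39.7 °C)/0.07543 = 11200 W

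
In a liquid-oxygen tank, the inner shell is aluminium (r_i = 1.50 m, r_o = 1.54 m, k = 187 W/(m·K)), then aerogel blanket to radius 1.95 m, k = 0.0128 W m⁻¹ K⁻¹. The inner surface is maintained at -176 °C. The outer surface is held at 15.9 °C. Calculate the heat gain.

Q = 226 W

Resistance network (inner→outer):
  R_aluminium = (1/1.50 − 1/1.54)/(4πk) = 0.01732/(4π·187) = 7.369×10^-6 K/W
  R_aerogel blanket = (1/1.54 − 1/1.95)/(4πk) = 0.1365/(4π·0.0128) = 0.8488 K/W
ΣR = 7.369×10^-6 + 0.8488 = 0.8488 K/W
Q = ΔT/ΣR = (-176 °C − 15.9 °C)/0.8488 = -226 W
(Negative Q ⇒ heat flows inward; heat gain = 226 W.)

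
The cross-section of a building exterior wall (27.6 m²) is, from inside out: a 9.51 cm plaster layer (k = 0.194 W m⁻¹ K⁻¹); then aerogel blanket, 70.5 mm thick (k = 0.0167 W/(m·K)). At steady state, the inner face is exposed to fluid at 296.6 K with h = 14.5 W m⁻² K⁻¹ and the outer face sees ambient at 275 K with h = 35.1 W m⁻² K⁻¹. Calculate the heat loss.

Resistance network (inner→outer):
  R_conv,in = 1/(hA) = 1/(14.5·27.6) = 0.002499 K/W
  R_plaster = L/(kA) = 0.0951/(0.194·27.6) = 0.01776 K/W
  R_aerogel blanket = L/(kA) = 0.0705/(0.0167·27.6) = 0.1530 K/W
  R_conv,out = 1/(hA) = 1/(35.1·27.6) = 0.001032 K/W
ΣR = 0.002499 + 0.01776 + 0.1530 + 0.001032 = 0.1743 K/W
Q = ΔT/ΣR = (296.6 K − 275 K)/0.1743 = 124 W

Q = 124 W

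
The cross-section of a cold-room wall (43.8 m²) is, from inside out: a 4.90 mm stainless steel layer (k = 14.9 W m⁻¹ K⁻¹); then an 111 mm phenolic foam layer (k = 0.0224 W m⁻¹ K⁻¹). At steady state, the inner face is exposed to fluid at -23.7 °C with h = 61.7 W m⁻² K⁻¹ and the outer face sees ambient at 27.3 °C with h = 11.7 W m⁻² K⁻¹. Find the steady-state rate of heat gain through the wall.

Series thermal resistances, inner to outer:
  R_conv,in = 1/(hA) = 1/(61.7·43.8) = 3.700×10^-4 K/W
  R_stainless steel = L/(kA) = 0.00490/(14.9·43.8) = 7.508×10^-6 K/W
  R_phenolic foam = L/(kA) = 0.111/(0.0224·43.8) = 0.1131 K/W
  R_conv,out = 1/(hA) = 1/(11.7·43.8) = 0.001951 K/W
ΣR = 3.700×10^-4 + 7.508×10^-6 + 0.1131 + 0.001951 = 0.1154 K/W
Q = ΔT/ΣR = (-23.7 °C − 27.3 °C)/0.1154 = -442 W
(Negative Q ⇒ heat flows inward; heat gain = 442 W.)

Q = 442 W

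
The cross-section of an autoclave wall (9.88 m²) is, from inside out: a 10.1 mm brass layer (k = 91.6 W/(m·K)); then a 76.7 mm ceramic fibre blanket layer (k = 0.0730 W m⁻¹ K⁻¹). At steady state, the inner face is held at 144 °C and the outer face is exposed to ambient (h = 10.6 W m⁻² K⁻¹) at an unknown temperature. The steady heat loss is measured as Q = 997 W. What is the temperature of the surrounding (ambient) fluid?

T_out = 28.4 °C

Sum the resistances:
  R_brass = L/(kA) = 0.0101/(91.6·9.88) = 1.116×10^-5 K/W
  R_ceramic fibre blanket = L/(kA) = 0.0767/(0.0730·9.88) = 0.1063 K/W
  R_conv,out = 1/(hA) = 1/(10.6·9.88) = 0.009549 K/W
ΣR = 0.1159 K/W
ΔT = Q·ΣR = 997 × 0.1159 = 115.6 K
Heat flows outward, so T_out = T_in − ΔT = 144 − 115.6 = 28.4 °C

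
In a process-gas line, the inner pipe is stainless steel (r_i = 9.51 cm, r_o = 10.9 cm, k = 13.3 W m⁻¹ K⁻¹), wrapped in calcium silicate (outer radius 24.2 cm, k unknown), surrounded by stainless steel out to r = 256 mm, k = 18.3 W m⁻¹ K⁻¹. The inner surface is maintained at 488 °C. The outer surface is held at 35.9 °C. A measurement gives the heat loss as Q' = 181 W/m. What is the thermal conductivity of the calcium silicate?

k = 0.0509 W/m·K

ΣR = ΔT/Q' = |488 − 35.9|/181 = 2.498 m·K/W
Known resistances:
  R'_stainless steel = ln(0.109/0.0951)/(2πk) = 0.1364/(2π·13.3) = 0.001632 m·K/W
  R'_stainless steel = ln(0.256/0.242)/(2πk) = 0.05624/(2π·18.3) = 4.891×10^-4 m·K/W
R_calcium silicate = ΣR − ΣR_known = 2.498 − 0.002121 = 2.496 m·K/W
ln(r₂/r₁)/(2πk) = 2.496 ⇒ k = 0.7976/(2π·2.496) = 0.0509 W/m·K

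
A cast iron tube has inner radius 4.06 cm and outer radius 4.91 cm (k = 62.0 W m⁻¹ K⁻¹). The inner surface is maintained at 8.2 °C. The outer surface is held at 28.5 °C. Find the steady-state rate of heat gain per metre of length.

Q' = 2πk·ΔT/ln(r₂/r₁) = 2π × 62.0 × 20.3 / ln(0.0491/0.0406) = 41600 W/m

Q' = 41.6 kW/m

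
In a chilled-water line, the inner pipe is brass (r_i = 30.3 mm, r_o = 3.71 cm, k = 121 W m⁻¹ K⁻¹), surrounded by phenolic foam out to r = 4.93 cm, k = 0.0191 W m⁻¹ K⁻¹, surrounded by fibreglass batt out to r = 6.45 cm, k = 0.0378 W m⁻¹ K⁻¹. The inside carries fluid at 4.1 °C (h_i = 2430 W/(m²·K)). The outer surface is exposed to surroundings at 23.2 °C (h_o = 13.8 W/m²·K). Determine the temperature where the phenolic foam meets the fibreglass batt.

T = 16.4 °C

Resistance network (inner→outer):
  R'_conv,in = 1/(2πr h) = 1/(2π·0.0303·2430) = 0.002162 m·K/W
  R'_brass = ln(0.0371/0.0303)/(2πk) = 0.2025/(2π·121) = 2.663×10^-4 m·K/W
  R'_phenolic foam = ln(0.0493/0.0371)/(2πk) = 0.2843/(2π·0.0191) = 2.369 m·K/W
  R'_fibreglass batt = ln(0.0645/0.0493)/(2πk) = 0.2687/(2π·0.0378) = 1.132 m·K/W
  R'_conv,out = 1/(2πr h) = 1/(2π·0.0645·13.8) = 0.1788 m·K/W
ΣR = 0.002162 + 2.663×10^-4 + 2.369 + 1.132 + 0.1788 = 3.682 m·K/W
Q' = ΔT/ΣR = (4.1 °C − 23.2 °C)/3.682 = -5.187 W/m
From the inner boundary to the phenolic foam/fibreglass batt interface, ΣR_partial = 2.371 m·K/W.
T_interface = T_in − Q'·ΣR_partial = 4.1 °C − (-5.187)(2.371) = 16.4 °C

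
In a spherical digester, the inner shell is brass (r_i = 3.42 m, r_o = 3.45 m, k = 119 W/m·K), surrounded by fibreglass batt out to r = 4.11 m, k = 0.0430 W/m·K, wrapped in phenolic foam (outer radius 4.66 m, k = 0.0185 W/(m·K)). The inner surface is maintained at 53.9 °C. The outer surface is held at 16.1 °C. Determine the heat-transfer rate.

Q = 180 W

Series thermal resistances, inner to outer:
  R_brass = (1/3.42 − 1/3.45)/(4πk) = 0.002543/(4π·119) = 1.700×10^-6 K/W
  R_fibreglass batt = (1/3.45 − 1/4.11)/(4πk) = 0.04655/(4π·0.0430) = 0.08614 K/W
  R_phenolic foam = (1/4.11 − 1/4.66)/(4πk) = 0.02872/(4π·0.0185) = 0.1235 K/W
ΣR = 1.700×10^-6 + 0.08614 + 0.1235 = 0.2096 K/W
Q = ΔT/ΣR = (53.9 °C − 16.1 °C)/0.2096 = 180 W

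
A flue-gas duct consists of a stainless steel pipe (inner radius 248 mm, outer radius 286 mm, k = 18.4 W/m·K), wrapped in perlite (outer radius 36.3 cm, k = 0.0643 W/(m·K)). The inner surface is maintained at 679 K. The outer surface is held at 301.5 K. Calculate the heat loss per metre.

Q' = 638 W/m

Resistance network (inner→outer):
  R'_stainless steel = ln(0.286/0.248)/(2πk) = 0.1426/(2π·18.4) = 0.001233 m·K/W
  R'_perlite = ln(0.363/0.286)/(2πk) = 0.2384/(2π·0.0643) = 0.5901 m·K/W
ΣR = 0.001233 + 0.5901 = 0.5913 m·K/W
Q' = ΔT/ΣR = (679 K − 301.5 K)/0.5913 = 638 W/m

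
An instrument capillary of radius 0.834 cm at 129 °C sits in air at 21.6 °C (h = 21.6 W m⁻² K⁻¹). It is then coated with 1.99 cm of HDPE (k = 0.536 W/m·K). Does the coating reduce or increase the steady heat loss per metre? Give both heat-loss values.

Critical radius for a cylinder: r_cr = k/h = 0.0248 m = 2.48 cm.
Outer radius after coating: r₂ = 0.00834 + 0.0199 = 0.02824 m.
r₁ < r_cr < r₂: heat loss rises to a maximum at r_cr then falls. Whether the coating helps depends on whether Q(r₂) has dropped back below Q(r₁).
Bare: R = 1/(2πr₁h) = 0.8835 m·K/W; Q = 107.4/0.8835 = 122 W/m.
Coated: R = R_cond + R_conv = 0.6231 m·K/W; Q = 107.4/0.6231 = 172 W/m.

increases: 122 → 172 W/m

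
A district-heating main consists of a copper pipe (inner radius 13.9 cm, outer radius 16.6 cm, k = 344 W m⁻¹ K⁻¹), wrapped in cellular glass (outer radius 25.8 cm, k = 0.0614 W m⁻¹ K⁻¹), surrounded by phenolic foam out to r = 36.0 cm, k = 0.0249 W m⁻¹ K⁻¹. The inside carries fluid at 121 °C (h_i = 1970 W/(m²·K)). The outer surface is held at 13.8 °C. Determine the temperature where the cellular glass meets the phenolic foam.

T = 83.5 °C

Resistance network (inner→outer):
  R'_conv,in = 1/(2πr h) = 1/(2π·0.139·1970) = 5.812×10^-4 m·K/W
  R'_copper = ln(0.166/0.139)/(2πk) = 0.1775/(2π·344) = 8.213×10^-5 m·K/W
  R'_cellular glass = ln(0.258/0.166)/(2πk) = 0.4410/(2π·0.0614) = 1.143 m·K/W
  R'_phenolic foam = ln(0.360/0.258)/(2πk) = 0.3331/(2π·0.0249) = 2.129 m·K/W
ΣR = 5.812×10^-4 + 8.213×10^-5 + 1.143 + 2.129 = 3.273 m·K/W
Q' = ΔT/ΣR = (121 °C − 13.8 °C)/3.273 = 32.75 W/m
From the inner boundary to the cellular glass/phenolic foam interface, ΣR_partial = 1.144 m·K/W.
T_interface = T_in − Q'·ΣR_partial = 121 °C − (32.75)(1.144) = 83.5 °C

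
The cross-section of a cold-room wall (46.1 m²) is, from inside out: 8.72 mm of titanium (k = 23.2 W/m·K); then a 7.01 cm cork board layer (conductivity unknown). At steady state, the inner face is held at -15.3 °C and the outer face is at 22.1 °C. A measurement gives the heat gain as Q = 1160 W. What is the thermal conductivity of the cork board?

k = 0.0472 W/m·K

ΣR = ΔT/Q = |-15.3 − 22.1|/1160 = 0.03224 K/W
Known resistances:
  R_titanium = L/(kA) = 0.00872/(23.2·46.1) = 8.153×10^-6 K/W
R_cork board = ΣR − ΣR_known = 0.03224 − 8.153×10^-6 = 0.03223 K/W
L/(kA) = 0.03223 ⇒ k = 0.0701/(0.03223·46.1) = 0.0472 W/m·K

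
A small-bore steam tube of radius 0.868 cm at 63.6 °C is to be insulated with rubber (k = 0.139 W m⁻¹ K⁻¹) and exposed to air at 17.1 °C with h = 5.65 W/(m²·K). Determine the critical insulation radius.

For a cylinder, r_cr = k_ins/h = 0.139/5.65 = 0.0246 m = 2.46 cm

r_cr = 2.46 cm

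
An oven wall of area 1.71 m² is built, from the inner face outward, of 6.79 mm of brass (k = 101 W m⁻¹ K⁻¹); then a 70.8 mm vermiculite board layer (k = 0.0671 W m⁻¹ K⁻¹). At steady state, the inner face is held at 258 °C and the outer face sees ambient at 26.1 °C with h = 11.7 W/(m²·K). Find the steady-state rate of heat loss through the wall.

Resistance network (inner→outer):
  R_brass = L/(kA) = 0.00679/(101·1.71) = 3.931×10^-5 K/W
  R_vermiculite board = L/(kA) = 0.0708/(0.0671·1.71) = 0.6170 K/W
  R_conv,out = 1/(hA) = 1/(11.7·1.71) = 0.04998 K/W
ΣR = 3.931×10^-5 + 0.6170 + 0.04998 = 0.6670 K/W
Q = ΔT/ΣR = (258 °C − 26.1 °C)/0.6670 = 348 W

Q = 348 W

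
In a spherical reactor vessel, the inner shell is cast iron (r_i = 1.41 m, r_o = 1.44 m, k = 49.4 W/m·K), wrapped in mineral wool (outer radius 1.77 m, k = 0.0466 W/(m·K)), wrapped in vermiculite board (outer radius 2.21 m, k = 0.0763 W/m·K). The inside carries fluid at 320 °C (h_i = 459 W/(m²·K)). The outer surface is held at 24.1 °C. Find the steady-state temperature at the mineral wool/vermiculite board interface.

Series thermal resistances, inner to outer:
  R_conv,in = 1/(4πr²h) = 1/(4π·1.41²·459) = 8.720×10^-5 K/W
  R_cast iron = (1/1.41 − 1/1.44)/(4πk) = 0.01478/(4π·49.4) = 2.380×10^-5 K/W
  R_mineral wool = (1/1.44 − 1/1.77)/(4πk) = 0.1295/(4π·0.0466) = 0.2211 K/W
  R_vermiculite board = (1/1.77 − 1/2.21)/(4πk) = 0.1125/(4π·0.0763) = 0.1173 K/W
ΣR = 8.720×10^-5 + 2.380×10^-5 + 0.2211 + 0.1173 = 0.3385 K/W
Q = ΔT/ΣR = (320 °C − 24.1 °C)/0.3385 = 874.2 W
From the inner boundary to the mineral wool/vermiculite board interface, ΣR_partial = 0.2212 K/W.
T_interface = T_in − Q·ΣR_partial = 320 °C − (874.2)(0.2212) = 127 °C

T = 127 °C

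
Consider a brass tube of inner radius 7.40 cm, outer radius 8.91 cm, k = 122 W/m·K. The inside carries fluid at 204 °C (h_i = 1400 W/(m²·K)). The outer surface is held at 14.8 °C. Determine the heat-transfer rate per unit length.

Resistance network (inner→outer):
  R'_conv,in = 1/(2πr h) = 1/(2π·0.0740·1400) = 0.001536 m·K/W
  R'_brass = ln(0.0891/0.0740)/(2πk) = 0.1857/(2π·122) = 2.422×10^-4 m·K/W
ΣR = 0.001536 + 2.422×10^-4 = 0.001778 m·K/W
Q' = ΔT/ΣR = (204 °C − 14.8 °C)/0.001778 = 1.06×10^5 W/m

Q' = 106 kW/m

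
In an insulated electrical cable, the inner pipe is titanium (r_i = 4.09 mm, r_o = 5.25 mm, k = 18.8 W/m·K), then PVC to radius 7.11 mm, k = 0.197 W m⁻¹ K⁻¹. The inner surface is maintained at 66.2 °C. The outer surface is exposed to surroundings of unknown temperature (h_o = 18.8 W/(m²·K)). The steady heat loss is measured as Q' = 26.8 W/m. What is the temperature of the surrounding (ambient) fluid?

Series resistances:
  R'_titanium = ln(0.00525/0.00409)/(2πk) = 0.2497/(2π·18.8) = 0.002114 m·K/W
  R'_PVC = ln(0.00711/0.00525)/(2πk) = 0.3033/(2π·0.197) = 0.2450 m·K/W
  R'_conv,out = 1/(2πr h) = 1/(2π·0.00711·18.8) = 1.191 m·K/W
ΣR = 1.438 m·K/W
ΔT = Q'·ΣR = 26.8 × 1.438 = 38.54 K
Heat flows outward, so T_out = T_in − ΔT = 66.2 − 38.54 = 27.7 °C

T_out = 27.7 °C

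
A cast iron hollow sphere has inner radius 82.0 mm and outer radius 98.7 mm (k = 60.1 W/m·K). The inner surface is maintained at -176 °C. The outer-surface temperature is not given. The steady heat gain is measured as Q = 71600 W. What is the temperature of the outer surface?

T_out = 19.6 °C

Series resistances:
  R_cast iron = (1/0.0820 − 1/0.0987)/(4πk) = 2.063/(4π·60.1) = 0.002732 K/W
ΣR = 0.002732 K/W
ΔT = Q·ΣR = 71600 × 0.002732 = 195.6 K
Heat flows inward, so T_out = T_in + ΔT = -176 + 195.6 = 19.6 °C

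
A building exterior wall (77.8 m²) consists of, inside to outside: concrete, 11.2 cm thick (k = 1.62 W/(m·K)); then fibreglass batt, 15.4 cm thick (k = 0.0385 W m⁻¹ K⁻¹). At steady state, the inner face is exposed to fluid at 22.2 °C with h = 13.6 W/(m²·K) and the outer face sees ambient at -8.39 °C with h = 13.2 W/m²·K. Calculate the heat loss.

Resistance network (inner→outer):
  R_conv,in = 1/(hA) = 1/(13.6·77.8) = 9.451×10^-4 K/W
  R_concrete = L/(kA) = 0.112/(1.62·77.8) = 8.886×10^-4 K/W
  R_fibreglass batt = L/(kA) = 0.154/(0.0385·77.8) = 0.05141 K/W
  R_conv,out = 1/(hA) = 1/(13.2·77.8) = 9.737×10^-4 K/W
ΣR = 9.451×10^-4 + 8.886×10^-4 + 0.05141 + 9.737×10^-4 = 0.05422 K/W
Q = ΔT/ΣR = (22.2 °C − -8.39 °C)/0.05422 = 564 W

Q = 564 W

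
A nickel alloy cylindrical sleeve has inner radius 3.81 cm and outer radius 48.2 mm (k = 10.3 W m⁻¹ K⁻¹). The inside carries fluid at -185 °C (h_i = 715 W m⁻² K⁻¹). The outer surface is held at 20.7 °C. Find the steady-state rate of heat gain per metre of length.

Series thermal resistances, inner to outer:
  R'_conv,in = 1/(2πr h) = 1/(2π·0.0381·715) = 0.005842 m·K/W
  R'_nickel alloy = ln(0.0482/0.0381)/(2πk) = 0.2351/(2π·10.3) = 0.003633 m·K/W
ΣR = 0.005842 + 0.003633 = 0.009475 m·K/W
Q' = ΔT/ΣR = (-185 °C − 20.7 °C)/0.009475 = -21700 W/m
(Negative Q' ⇒ heat flows inward; heat gain = 21700 W/m.)

Q' = 21.7 kW/m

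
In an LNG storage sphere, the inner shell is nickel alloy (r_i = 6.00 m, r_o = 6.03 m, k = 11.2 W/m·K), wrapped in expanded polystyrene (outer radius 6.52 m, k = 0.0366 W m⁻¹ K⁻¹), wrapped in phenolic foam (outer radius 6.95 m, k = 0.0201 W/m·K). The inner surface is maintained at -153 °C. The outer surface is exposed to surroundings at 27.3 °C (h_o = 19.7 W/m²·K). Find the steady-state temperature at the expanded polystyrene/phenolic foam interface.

Series thermal resistances, inner to outer:
  R_nickel alloy = (1/6.00 − 1/6.03)/(4πk) = 8.292×10^-4/(4π·11.2) = 5.891×10^-6 K/W
  R_expanded polystyrene = (1/6.03 − 1/6.52)/(4πk) = 0.01246/(4π·0.0366) = 0.02710 K/W
  R_phenolic foam = (1/6.52 − 1/6.95)/(4πk) = 0.009489/(4π·0.0201) = 0.03757 K/W
  R_conv,out = 1/(4πr²h) = 1/(4π·6.95²·19.7) = 8.363×10^-5 K/W
ΣR = 5.891×10^-6 + 0.02710 + 0.03757 + 8.363×10^-5 = 0.06476 K/W
Q = ΔT/ΣR = (-153 °C − 27.3 °C)/0.06476 = -2784 W
From the inner boundary to the expanded polystyrene/phenolic foam interface, ΣR_partial = 0.02711 K/W.
T_interface = T_in − Q·ΣR_partial = -153 °C − (-2784)(0.02711) = -77.5 °C

T = -77.5 °C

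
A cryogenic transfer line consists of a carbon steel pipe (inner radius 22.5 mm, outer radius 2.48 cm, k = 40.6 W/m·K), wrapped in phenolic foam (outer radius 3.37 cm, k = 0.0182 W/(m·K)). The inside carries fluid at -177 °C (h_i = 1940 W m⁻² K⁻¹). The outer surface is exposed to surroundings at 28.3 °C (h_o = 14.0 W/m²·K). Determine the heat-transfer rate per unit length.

Q' = 67.9 W/m

Series thermal resistances, inner to outer:
  R'_conv,in = 1/(2πr h) = 1/(2π·0.0225·1940) = 0.003646 m·K/W
  R'_carbon steel = ln(0.0248/0.0225)/(2πk) = 0.09733/(2π·40.6) = 3.815×10^-4 m·K/W
  R'_phenolic foam = ln(0.0337/0.0248)/(2πk) = 0.3067/(2π·0.0182) = 2.682 m·K/W
  R'_conv,out = 1/(2πr h) = 1/(2π·0.0337·14.0) = 0.3373 m·K/W
ΣR = 0.003646 + 3.815×10^-4 + 2.682 + 0.3373 = 3.023 m·K/W
Q' = ΔT/ΣR = (-177 °C − 28.3 °C)/3.023 = -67.9 W/m
(Negative Q' ⇒ heat flows inward; heat gain = 67.9 W/m.)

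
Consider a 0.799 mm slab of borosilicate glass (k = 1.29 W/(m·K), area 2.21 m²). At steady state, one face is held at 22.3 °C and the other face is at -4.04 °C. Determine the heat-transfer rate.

Q = 94.0 kW

Q = kA·ΔT/L = 1.29 × 2.21 × |22.3 °C − -4.04 °C| / 7.99×10^-4 = 94000 W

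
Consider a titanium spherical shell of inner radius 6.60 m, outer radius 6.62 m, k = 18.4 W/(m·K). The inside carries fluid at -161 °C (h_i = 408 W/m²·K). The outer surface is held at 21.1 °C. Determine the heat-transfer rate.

Q = 2.82×10^7 W

Series thermal resistances, inner to outer:
  R_conv,in = 1/(4πr²h) = 1/(4π·6.60²·408) = 4.478×10^-6 K/W
  R_titanium = (1/6.60 − 1/6.62)/(4πk) = 4.577×10^-4/(4π·18.4) = 1.980×10^-6 K/W
ΣR = 4.478×10^-6 + 1.980×10^-6 = 6.458×10^-6 K/W
Q = ΔT/ΣR = (-161 °C − 21.1 °C)/6.458×10^-6 = -2.82×10^7 W
(Negative Q ⇒ heat flows inward; heat gain = 2.82×10^7 W.)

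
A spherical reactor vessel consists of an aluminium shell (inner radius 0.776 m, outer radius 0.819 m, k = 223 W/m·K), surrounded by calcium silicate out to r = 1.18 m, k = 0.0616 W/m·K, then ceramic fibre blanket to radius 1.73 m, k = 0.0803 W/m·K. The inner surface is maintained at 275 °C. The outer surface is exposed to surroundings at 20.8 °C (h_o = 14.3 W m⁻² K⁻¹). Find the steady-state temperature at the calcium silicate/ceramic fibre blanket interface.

T = 112 °C

Series thermal resistances, inner to outer:
  R_aluminium = (1/0.776 − 1/0.819)/(4πk) = 0.06766/(4π·223) = 2.414×10^-5 K/W
  R_calcium silicate = (1/0.819 − 1/1.18)/(4πk) = 0.3735/(4π·0.0616) = 0.4826 K/W
  R_ceramic fibre blanket = (1/1.18 − 1/1.73)/(4πk) = 0.2694/(4π·0.0803) = 0.2670 K/W
  R_conv,out = 1/(4πr²h) = 1/(4π·1.73²·14.3) = 0.001859 K/W
ΣR = 2.414×10^-5 + 0.4826 + 0.2670 + 0.001859 = 0.7515 K/W
Q = ΔT/ΣR = (275 °C − 20.8 °C)/0.7515 = 338.3 W
From the inner boundary to the calcium silicate/ceramic fibre blanket interface, ΣR_partial = 0.4826 K/W.
T_interface = T_in − Q·ΣR_partial = 275 °C − (338.3)(0.4826) = 112 °C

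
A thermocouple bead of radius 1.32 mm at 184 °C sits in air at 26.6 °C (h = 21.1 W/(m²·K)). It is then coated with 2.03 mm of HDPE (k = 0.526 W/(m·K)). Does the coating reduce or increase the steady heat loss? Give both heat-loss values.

increases: 0.0727 → 0.388 W

Critical radius for a sphere: r_cr = 2k/h = 0.0499 m = 4.99 cm.
Outer radius after coating: r₂ = 0.00132 + 0.00203 = 0.00335 m.
Since r₁ < r_cr and r₂ ≤ r_cr, the coating moves toward the maximum at r_cr — heat loss rises.
Bare: R = 1/(4πr₁²h) = 2165 K/W; Q = 157.4/2165 = 0.0727 W.
Coated: R = R_cond + R_conv = 405.5 K/W; Q = 157.4/405.5 = 0.388 W.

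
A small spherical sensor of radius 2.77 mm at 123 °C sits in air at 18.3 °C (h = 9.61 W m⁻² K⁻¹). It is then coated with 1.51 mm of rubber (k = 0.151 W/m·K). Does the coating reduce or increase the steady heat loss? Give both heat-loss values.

increases: 0.0970 → 0.202 W

Critical radius for a sphere: r_cr = 2k/h = 0.0314 m = 3.14 cm.
Outer radius after coating: r₂ = 0.00277 + 0.00151 = 0.00428 m.
Since r₁ < r_cr and r₂ ≤ r_cr, the coating moves toward the maximum at r_cr — heat loss rises.
Bare: R = 1/(4πr₁²h) = 1079 K/W; Q = 104.7/1079 = 0.0970 W.
Coated: R = R_cond + R_conv = 519.2 K/W; Q = 104.7/519.2 = 0.202 W.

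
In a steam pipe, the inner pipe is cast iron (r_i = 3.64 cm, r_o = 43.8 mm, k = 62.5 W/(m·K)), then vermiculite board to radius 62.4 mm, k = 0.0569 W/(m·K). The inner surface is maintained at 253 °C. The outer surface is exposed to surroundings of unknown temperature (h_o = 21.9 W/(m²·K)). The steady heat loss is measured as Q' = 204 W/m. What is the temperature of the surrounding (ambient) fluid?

T_out = 27.2 °C

Series resistances:
  R'_cast iron = ln(0.0438/0.0364)/(2πk) = 0.1851/(2π·62.5) = 4.713×10^-4 m·K/W
  R'_vermiculite board = ln(0.0624/0.0438)/(2πk) = 0.3539/(2π·0.0569) = 0.9900 m·K/W
  R'_conv,out = 1/(2πr h) = 1/(2π·0.0624·21.9) = 0.1165 m·K/W
ΣR = 1.107 m·K/W
ΔT = Q'·ΣR = 204 × 1.107 = 225.8 K
Heat flows outward, so T_out = T_in − ΔT = 253 − 225.8 = 27.2 °C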